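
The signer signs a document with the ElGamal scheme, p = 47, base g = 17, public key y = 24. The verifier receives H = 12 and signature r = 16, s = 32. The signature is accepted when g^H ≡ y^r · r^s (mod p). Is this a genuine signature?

forged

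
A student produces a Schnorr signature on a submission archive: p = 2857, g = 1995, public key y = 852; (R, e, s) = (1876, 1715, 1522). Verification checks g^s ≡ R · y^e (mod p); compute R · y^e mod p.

852^1715 mod 2857 = 2297
R · y^e ≡ 1876·2297 = 4309172 ≡ 816 (mod 2857)

816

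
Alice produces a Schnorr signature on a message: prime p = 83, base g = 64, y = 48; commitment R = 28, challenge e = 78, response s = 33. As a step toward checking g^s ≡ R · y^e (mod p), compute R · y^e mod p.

Squares mod 83: 48^1≡48, 48^2≡63, 48^4≡68, 48^8≡59, 48^16≡78, 48^32≡25, 48^64≡44
78 = 64 + 8 + 4 + 2, so 48^78 ≡ 44·59·68·63 ≡ 11 (mod 83)
R · y^e ≡ 28·11 = 308 ≡ 59 (mod 83)

59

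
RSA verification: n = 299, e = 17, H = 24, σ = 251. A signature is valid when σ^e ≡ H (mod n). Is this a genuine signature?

Squares mod 299: σ^1≡251, σ^2≡211, σ^4≡269, σ^8≡3, σ^16≡9
17 = 16 + 1, so σ^17 ≡ 9·251 ≡ 166 (mod 299)
σ^17 mod 299 = 166, but H = 24.

forged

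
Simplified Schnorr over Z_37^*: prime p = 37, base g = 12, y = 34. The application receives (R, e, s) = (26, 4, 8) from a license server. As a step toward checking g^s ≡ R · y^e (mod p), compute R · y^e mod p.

34^2 = 1156 ≡ 9
34^4 ≡ 9^2 = 81 ≡ 7
R · y^e ≡ 26·7 = 182 ≡ 34 (mod 37)

34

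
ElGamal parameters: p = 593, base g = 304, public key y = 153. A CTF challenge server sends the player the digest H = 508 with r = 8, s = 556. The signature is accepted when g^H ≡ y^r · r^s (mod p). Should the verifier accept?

Left side g^H mod p:
304^2 = 92416 ≡ 501
304^4 ≡ 501^2 = 251001 ≡ 162
304^8 ≡ 162^2 = 26244 ≡ 152
304^16 ≡ 152^2 = 23104 ≡ 570
304^32 ≡ 570^2 = 324900 ≡ 529
304^64 ≡ 529^2 = 279841 ≡ 538
304^128 ≡ 538^2 = 289444 ≡ 60
304^256 ≡ 60^2 = 3600 ≡ 42
508 = 256 + 128 + 64 + 32 + 16 + 8 + 4, so 304^508 ≡ 42·60·538·529·570·152·162 ≡ 538 (mod 593)
Right side y^r · r^s mod p:
153^2 = 23409 ≡ 282
153^4 ≡ 282^2 = 79524 ≡ 62
153^8 ≡ 62^2 = 3844 ≡ 286
8^2 = 64
8^4 ≡ 64^2 = 4096 ≡ 538
8^8 ≡ 538^2 = 289444 ≡ 60
8^16 ≡ 60^2 = 3600 ≡ 42
8^32 ≡ 42^2 = 1764 ≡ 578
8^64 ≡ 578^2 = 334084 ≡ 225
8^128 ≡ 225^2 = 50625 ≡ 220
8^256 ≡ 220^2 = 48400 ≡ 367
8^512 ≡ 367^2 = 134689 ≡ 78
556 = 512 + 32 + 8 + 4, so 8^556 ≡ 78·578·60·538 ≡ 570 (mod 593)
286·570 = 163020 ≡ 538 (mod 593)
538 ≡ 538 (mod 593), so the signature is genuine.

accept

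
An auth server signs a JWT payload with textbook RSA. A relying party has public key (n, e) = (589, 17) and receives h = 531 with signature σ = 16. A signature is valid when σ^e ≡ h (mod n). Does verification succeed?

fails

Squares mod 589: σ^1≡16, σ^2≡256, σ^4≡157, σ^8≡500, σ^16≡264
17 = 16 + 1, so σ^17 ≡ 264·16 ≡ 101 (mod 589)
σ^17 mod 589 = 101, but h = 531.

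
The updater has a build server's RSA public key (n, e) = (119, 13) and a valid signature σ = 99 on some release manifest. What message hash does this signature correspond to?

Squares mod 119: σ^1≡99, σ^2≡43, σ^4≡64, σ^8≡50
13 = 8 + 4 + 1, so σ^13 ≡ 50·64·99 ≡ 22 (mod 119)

22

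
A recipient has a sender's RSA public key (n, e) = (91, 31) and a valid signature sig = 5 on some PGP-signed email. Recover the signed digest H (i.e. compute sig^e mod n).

sig^31 mod 91 = 47

47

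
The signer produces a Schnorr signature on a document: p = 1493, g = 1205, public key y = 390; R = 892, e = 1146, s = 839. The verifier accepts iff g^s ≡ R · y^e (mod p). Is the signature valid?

g^s mod p:
1205^2 = 1452025 ≡ 829
1205^4 ≡ 829^2 = 687241 ≡ 461
1205^8 ≡ 461^2 = 212521 ≡ 515
1205^16 ≡ 515^2 = 265225 ≡ 964
1205^32 ≡ 964^2 = 929296 ≡ 650
1205^64 ≡ 650^2 = 422500 ≡ 1474
1205^128 ≡ 1474^2 = 2172676 ≡ 361
1205^256 ≡ 361^2 = 130321 ≡ 430
1205^512 ≡ 430^2 = 184900 ≡ 1261
839 = 512 + 256 + 64 + 4 + 2 + 1, so 1205^839 ≡ 1261·430·1474·461·829·1205 ≡ 773 (mod 1493)
R · y^e mod p:
390^2 = 152100 ≡ 1307
390^4 ≡ 1307^2 = 1708249 ≡ 257
390^8 ≡ 257^2 = 66049 ≡ 357
390^16 ≡ 357^2 = 127449 ≡ 544
390^32 ≡ 544^2 = 295936 ≡ 322
390^64 ≡ 322^2 = 103684 ≡ 667
390^128 ≡ 667^2 = 444889 ≡ 1468
390^256 ≡ 1468^2 = 2155024 ≡ 625
390^512 ≡ 625^2 = 390625 ≡ 952
390^1024 ≡ 952^2 = 906304 ≡ 53
1146 = 1024 + 64 + 32 + 16 + 8 + 2, so 390^1146 ≡ 53·667·322·544·357·1307 ≡ 1142 (mod 1493)
892·1142 = 1018664 ≡ 438 (mod 1493)
773 ≠ 438; the check fails.

invalid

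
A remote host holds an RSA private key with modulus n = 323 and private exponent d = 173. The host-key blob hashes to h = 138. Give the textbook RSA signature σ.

253

Squares mod 323: h^1≡138, h^2≡310, h^4≡169, h^8≡137, h^16≡35, h^32≡256, h^64≡290, h^128≡120
173 = 128 + 32 + 8 + 4 + 1, so h^173 ≡ 120·256·137·169·138 ≡ 253 (mod 323)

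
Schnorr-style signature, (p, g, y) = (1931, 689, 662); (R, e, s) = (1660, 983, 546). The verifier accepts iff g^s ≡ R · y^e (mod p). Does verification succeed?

passes

g^s mod p:
Squares mod 1931: 689^1≡689, 689^2≡1626, 689^4≡337, 689^8≡1571, 689^16≡223, 689^32≡1454, 689^64≡1602, 689^128≡105, 689^256≡1370, 689^512≡1899
546 = 512 + 32 + 2, so 689^546 ≡ 1899·1454·1626 ≡ 121 (mod 1931)
R · y^e mod p:
Squares mod 1931: 662^1≡662, 662^2≡1838, 662^4≡925, 662^8≡192, 662^16≡175, 662^32≡1660, 662^64≡63, 662^128≡107, 662^256≡1794, 662^512≡1390
983 = 512 + 256 + 128 + 64 + 16 + 4 + 2 + 1, so 662^983 ≡ 1390·1794·107·63·175·925·1838·662 ≡ 1104 (mod 1931)
1660·1104 = 1832640 ≡ 121 (mod 1931)
121 ≡ 121 (mod 1931); signature holds.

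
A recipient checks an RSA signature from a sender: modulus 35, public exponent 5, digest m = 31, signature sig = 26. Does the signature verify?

sig^2 ≡ 26^2 = 676 ≡ 11
sig^4 ≡ 11^2 = 121 ≡ 16
5 = 4 + 1, so sig^5 ≡ 16·26 ≡ 31 (mod 35)
sig^5 mod 35 = 31 matches m.

verifies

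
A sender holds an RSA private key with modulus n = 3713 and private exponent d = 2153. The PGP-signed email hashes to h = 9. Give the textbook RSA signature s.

h^2 ≡ 9^2 = 81
h^4 ≡ 81^2 = 6561 ≡ 2848
h^8 ≡ 2848^2 = 8111104 ≡ 1912
h^16 ≡ 1912^2 = 3655744 ≡ 2152
h^32 ≡ 2152^2 = 4631104 ≡ 993
h^64 ≡ 993^2 = 986049 ≡ 2104
h^128 ≡ 2104^2 = 4426816 ≡ 920
h^256 ≡ 920^2 = 846400 ≡ 3549
h^512 ≡ 3549^2 = 12595401 ≡ 905
h^1024 ≡ 905^2 = 819025 ≡ 2165
h^2048 ≡ 2165^2 = 4687225 ≡ 1419
2153 = 2048 + 64 + 32 + 8 + 1, so h^2153 ≡ 1419·2104·993·1912·9 ≡ 2781 (mod 3713)

2781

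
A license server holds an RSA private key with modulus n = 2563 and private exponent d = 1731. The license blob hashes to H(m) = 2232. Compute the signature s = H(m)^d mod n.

2353

(H(m))^2 ≡ 2232^2 = 4981824 ≡ 1915
(H(m))^4 ≡ 1915^2 = 3667225 ≡ 2135
(H(m))^8 ≡ 2135^2 = 4558225 ≡ 1211
(H(m))^16 ≡ 1211^2 = 1466521 ≡ 485
(H(m))^32 ≡ 485^2 = 235225 ≡ 1992
(H(m))^64 ≡ 1992^2 = 3968064 ≡ 540
(H(m))^128 ≡ 540^2 = 291600 ≡ 1981
(H(m))^256 ≡ 1981^2 = 3924361 ≡ 408
(H(m))^512 ≡ 408^2 = 166464 ≡ 2432
(H(m))^1024 ≡ 2432^2 = 5914624 ≡ 1783
1731 = 1024 + 512 + 128 + 64 + 2 + 1, so (H(m))^1731 ≡ 1783·2432·1981·540·1915·2232 ≡ 2353 (mod 2563)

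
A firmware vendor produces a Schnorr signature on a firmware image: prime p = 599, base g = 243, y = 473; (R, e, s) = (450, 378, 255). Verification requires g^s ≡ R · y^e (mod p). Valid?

g^s mod p:
243^2 = 59049 ≡ 347
243^4 ≡ 347^2 = 120409 ≡ 10
243^8 ≡ 10^2 = 100
243^16 ≡ 100^2 = 10000 ≡ 416
243^32 ≡ 416^2 = 173056 ≡ 544
243^64 ≡ 544^2 = 295936 ≡ 30
243^128 ≡ 30^2 = 900 ≡ 301
255 = 128 + 64 + 32 + 16 + 8 + 4 + 2 + 1, so 243^255 ≡ 301·30·544·416·100·10·347·243 ≡ 538 (mod 599)
R · y^e mod p:
473^2 = 223729 ≡ 302
473^4 ≡ 302^2 = 91204 ≡ 156
473^8 ≡ 156^2 = 24336 ≡ 376
473^16 ≡ 376^2 = 141376 ≡ 12
473^32 ≡ 12^2 = 144
473^64 ≡ 144^2 = 20736 ≡ 370
473^128 ≡ 370^2 = 136900 ≡ 328
473^256 ≡ 328^2 = 107584 ≡ 363
378 = 256 + 64 + 32 + 16 + 8 + 2, so 473^378 ≡ 363·370·144·12·376·302 ≡ 250 (mod 599)
450·250 = 112500 ≡ 487 (mod 599)
538 ≠ 487; the check fails.

no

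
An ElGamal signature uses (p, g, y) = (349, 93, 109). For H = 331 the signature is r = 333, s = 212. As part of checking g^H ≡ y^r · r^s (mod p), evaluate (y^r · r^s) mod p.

73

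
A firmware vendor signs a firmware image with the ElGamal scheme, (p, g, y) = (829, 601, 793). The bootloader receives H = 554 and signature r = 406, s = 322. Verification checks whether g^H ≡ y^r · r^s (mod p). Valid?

yes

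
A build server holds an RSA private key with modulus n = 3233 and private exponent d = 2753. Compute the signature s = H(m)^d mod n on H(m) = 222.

(H(m))^2 ≡ 222^2 = 49284 ≡ 789
(H(m))^4 ≡ 789^2 = 622521 ≡ 1785
(H(m))^8 ≡ 1785^2 = 3186225 ≡ 1720
(H(m))^16 ≡ 1720^2 = 2958400 ≡ 205
(H(m))^32 ≡ 205^2 = 42025 ≡ 3229
(H(m))^64 ≡ 3229^2 = 10426441 ≡ 16
(H(m))^128 ≡ 16^2 = 256
(H(m))^256 ≡ 256^2 = 65536 ≡ 876
(H(m))^512 ≡ 876^2 = 767376 ≡ 1155
(H(m))^1024 ≡ 1155^2 = 1334025 ≡ 2029
(H(m))^2048 ≡ 2029^2 = 4116841 ≡ 1232
2753 = 2048 + 512 + 128 + 64 + 1, so (H(m))^2753 ≡ 1232·1155·256·16·222 ≡ 598 (mod 3233)

598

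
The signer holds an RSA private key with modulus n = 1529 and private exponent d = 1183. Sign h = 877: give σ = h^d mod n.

Squares mod 1529: h^1≡877, h^2≡42, h^4≡235, h^8≡181, h^16≡652, h^32≡42, h^64≡235, h^128≡181, h^256≡652, h^512≡42, h^1024≡235
1183 = 1024 + 128 + 16 + 8 + 4 + 2 + 1, so h^1183 ≡ 235·181·652·181·235·42·877 ≡ 182 (mod 1529)

182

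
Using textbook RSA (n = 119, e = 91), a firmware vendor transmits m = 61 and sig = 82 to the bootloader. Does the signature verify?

sig^2 ≡ 82^2 = 6724 ≡ 60
sig^4 ≡ 60^2 = 3600 ≡ 30
sig^8 ≡ 30^2 = 900 ≡ 67
sig^16 ≡ 67^2 = 4489 ≡ 86
sig^32 ≡ 86^2 = 7396 ≡ 18
sig^64 ≡ 18^2 = 324 ≡ 86
91 = 64 + 16 + 8 + 2 + 1, so sig^91 ≡ 86·86·67·60·82 ≡ 61 (mod 119)
61 = m, so the signature checks out.

verifies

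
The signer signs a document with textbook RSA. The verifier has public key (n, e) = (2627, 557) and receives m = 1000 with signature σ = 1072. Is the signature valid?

σ^2 ≡ 1072^2 = 1149184 ≡ 1185
σ^4 ≡ 1185^2 = 1404225 ≡ 1407
σ^8 ≡ 1407^2 = 1979649 ≡ 1518
σ^16 ≡ 1518^2 = 2304324 ≡ 445
σ^32 ≡ 445^2 = 198025 ≡ 1000
σ^64 ≡ 1000^2 = 1000000 ≡ 1740
σ^128 ≡ 1740^2 = 3027600 ≡ 1296
σ^256 ≡ 1296^2 = 1679616 ≡ 963
σ^512 ≡ 963^2 = 927369 ≡ 38
557 = 512 + 32 + 8 + 4 + 1, so σ^557 ≡ 38·1000·1518·1407·1072 ≡ 1627 (mod 2627)
The recovered value 1627 does not match the digest 1000.

invalid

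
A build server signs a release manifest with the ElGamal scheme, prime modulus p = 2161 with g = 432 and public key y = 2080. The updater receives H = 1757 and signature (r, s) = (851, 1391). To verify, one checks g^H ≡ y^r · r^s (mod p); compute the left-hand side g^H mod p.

241

432^2 = 186624 ≡ 778
432^4 ≡ 778^2 = 605284 ≡ 204
432^8 ≡ 204^2 = 41616 ≡ 557
432^16 ≡ 557^2 = 310249 ≡ 1226
432^32 ≡ 1226^2 = 1503076 ≡ 1181
432^64 ≡ 1181^2 = 1394761 ≡ 916
432^128 ≡ 916^2 = 839056 ≡ 588
432^256 ≡ 588^2 = 345744 ≡ 2145
432^512 ≡ 2145^2 = 4601025 ≡ 256
432^1024 ≡ 256^2 = 65536 ≡ 706
1757 = 1024 + 512 + 128 + 64 + 16 + 8 + 4 + 1, so 432^1757 ≡ 706·256·588·916·1226·557·204·432 ≡ 241 (mod 2161)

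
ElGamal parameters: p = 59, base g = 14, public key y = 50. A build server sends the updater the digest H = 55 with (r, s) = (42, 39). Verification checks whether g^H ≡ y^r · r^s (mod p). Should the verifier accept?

reject

Left side g^H mod p:
14^2 = 196 ≡ 19
14^4 ≡ 19^2 = 361 ≡ 7
14^8 ≡ 7^2 = 49
14^16 ≡ 49^2 = 2401 ≡ 41
14^32 ≡ 41^2 = 1681 ≡ 29
55 = 32 + 16 + 4 + 2 + 1, so 14^55 ≡ 29·41·7·19·14 ≡ 2 (mod 59)
Right side y^r · r^s mod p:
50^2 = 2500 ≡ 22
50^4 ≡ 22^2 = 484 ≡ 12
50^8 ≡ 12^2 = 144 ≡ 26
50^16 ≡ 26^2 = 676 ≡ 27
50^32 ≡ 27^2 = 729 ≡ 21
42 = 32 + 8 + 2, so 50^42 ≡ 21·26·22 ≡ 35 (mod 59)
42^2 = 1764 ≡ 53
42^4 ≡ 53^2 = 2809 ≡ 36
42^8 ≡ 36^2 = 1296 ≡ 57
42^16 ≡ 57^2 = 3249 ≡ 4
42^32 ≡ 4^2 = 16
39 = 32 + 4 + 2 + 1, so 42^39 ≡ 16·36·53·42 ≡ 47 (mod 59)
35·47 = 1645 ≡ 52 (mod 59)
2 ≠ 52, so verification fails.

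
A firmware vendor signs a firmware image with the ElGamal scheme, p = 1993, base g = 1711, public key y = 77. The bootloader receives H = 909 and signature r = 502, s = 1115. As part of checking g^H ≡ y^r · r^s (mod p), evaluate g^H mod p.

1711^2 = 2927521 ≡ 1797
1711^4 ≡ 1797^2 = 3229209 ≡ 549
1711^8 ≡ 549^2 = 301401 ≡ 458
1711^16 ≡ 458^2 = 209764 ≡ 499
1711^32 ≡ 499^2 = 249001 ≡ 1869
1711^64 ≡ 1869^2 = 3493161 ≡ 1425
1711^128 ≡ 1425^2 = 2030625 ≡ 1751
1711^256 ≡ 1751^2 = 3066001 ≡ 767
1711^512 ≡ 767^2 = 588289 ≡ 354
909 = 512 + 256 + 128 + 8 + 4 + 1, so 1711^909 ≡ 354·767·1751·458·549·1711 ≡ 756 (mod 1993)

756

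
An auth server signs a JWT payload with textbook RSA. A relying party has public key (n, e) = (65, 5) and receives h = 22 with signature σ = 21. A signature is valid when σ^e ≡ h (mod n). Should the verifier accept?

reject

σ^2 ≡ 21^2 = 441 ≡ 51
σ^4 ≡ 51^2 = 2601 ≡ 1
5 = 4 + 1, so σ^5 ≡ 1·21 ≡ 21 (mod 65)
σ^5 mod 65 = 21, but h = 22.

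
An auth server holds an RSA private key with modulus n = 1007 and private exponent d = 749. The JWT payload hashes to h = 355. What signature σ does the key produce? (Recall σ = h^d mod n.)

382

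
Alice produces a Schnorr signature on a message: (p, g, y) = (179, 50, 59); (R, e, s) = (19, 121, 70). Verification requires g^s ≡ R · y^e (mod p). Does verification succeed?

fails

g^s mod p:
Squares mod 179: 50^1≡50, 50^2≡173, 50^4≡36, 50^8≡43, 50^16≡59, 50^32≡80, 50^64≡135
70 = 64 + 4 + 2, so 50^70 ≡ 135·36·173 ≡ 17 (mod 179)
R · y^e mod p:
Squares mod 179: 59^1≡59, 59^2≡80, 59^4≡135, 59^8≡146, 59^16≡15, 59^32≡46, 59^64≡147
121 = 64 + 32 + 16 + 8 + 1, so 59^121 ≡ 147·46·15·146·59 ≡ 46 (mod 179)
19·46 = 874 ≡ 158 (mod 179)
17 ≠ 158; the check fails.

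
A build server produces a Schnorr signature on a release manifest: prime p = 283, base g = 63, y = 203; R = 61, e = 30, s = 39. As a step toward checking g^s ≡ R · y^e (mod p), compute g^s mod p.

63^39 mod 283 = 116

116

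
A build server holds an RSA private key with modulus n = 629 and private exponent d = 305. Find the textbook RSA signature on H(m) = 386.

(H(m))^2 ≡ 386^2 = 148996 ≡ 552
(H(m))^4 ≡ 552^2 = 304704 ≡ 268
(H(m))^8 ≡ 268^2 = 71824 ≡ 118
(H(m))^16 ≡ 118^2 = 13924 ≡ 86
(H(m))^32 ≡ 86^2 = 7396 ≡ 477
(H(m))^64 ≡ 477^2 = 227529 ≡ 460
(H(m))^128 ≡ 460^2 = 211600 ≡ 256
(H(m))^256 ≡ 256^2 = 65536 ≡ 120
305 = 256 + 32 + 16 + 1, so (H(m))^305 ≡ 120·477·86·386 ≡ 488 (mod 629)

488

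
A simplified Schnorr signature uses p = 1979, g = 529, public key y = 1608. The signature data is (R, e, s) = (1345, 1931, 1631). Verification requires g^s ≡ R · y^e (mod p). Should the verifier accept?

accept

g^s mod p:
529^2 = 279841 ≡ 802
529^4 ≡ 802^2 = 643204 ≡ 29
529^8 ≡ 29^2 = 841
529^16 ≡ 841^2 = 707281 ≡ 778
529^32 ≡ 778^2 = 605284 ≡ 1689
529^64 ≡ 1689^2 = 2852721 ≡ 982
529^128 ≡ 982^2 = 964324 ≡ 551
529^256 ≡ 551^2 = 303601 ≡ 814
529^512 ≡ 814^2 = 662596 ≡ 1610
529^1024 ≡ 1610^2 = 2592100 ≡ 1589
1631 = 1024 + 512 + 64 + 16 + 8 + 4 + 2 + 1, so 529^1631 ≡ 1589·1610·982·778·841·29·802·529 ≡ 1825 (mod 1979)
R · y^e mod p:
1608^2 = 2585664 ≡ 1090
1608^4 ≡ 1090^2 = 1188100 ≡ 700
1608^8 ≡ 700^2 = 490000 ≡ 1187
1608^16 ≡ 1187^2 = 1408969 ≡ 1900
1608^32 ≡ 1900^2 = 3610000 ≡ 304
1608^64 ≡ 304^2 = 92416 ≡ 1382
1608^128 ≡ 1382^2 = 1909924 ≡ 189
1608^256 ≡ 189^2 = 35721 ≡ 99
1608^512 ≡ 99^2 = 9801 ≡ 1885
1608^1024 ≡ 1885^2 = 3553225 ≡ 920
1931 = 1024 + 512 + 256 + 128 + 8 + 2 + 1, so 1608^1931 ≡ 920·1885·99·189·1187·1090·1608 ≡ 1973 (mod 1979)
1345·1973 = 2653685 ≡ 1825 (mod 1979)
1825 ≡ 1825 (mod 1979); signature holds.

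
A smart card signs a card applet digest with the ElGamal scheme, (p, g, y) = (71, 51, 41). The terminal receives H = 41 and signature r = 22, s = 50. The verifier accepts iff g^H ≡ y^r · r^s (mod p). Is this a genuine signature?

forged

Left side g^H mod p:
51^2 = 2601 ≡ 45
51^4 ≡ 45^2 = 2025 ≡ 37
51^8 ≡ 37^2 = 1369 ≡ 20
51^16 ≡ 20^2 = 400 ≡ 45
51^32 ≡ 45^2 = 2025 ≡ 37
41 = 32 + 8 + 1, so 51^41 ≡ 37·20·51 ≡ 39 (mod 71)
Right side y^r · r^s mod p:
41^2 = 1681 ≡ 48
41^4 ≡ 48^2 = 2304 ≡ 32
41^8 ≡ 32^2 = 1024 ≡ 30
41^16 ≡ 30^2 = 900 ≡ 48
22 = 16 + 4 + 2, so 41^22 ≡ 48·32·48 ≡ 30 (mod 71)
22^2 = 484 ≡ 58
22^4 ≡ 58^2 = 3364 ≡ 27
22^8 ≡ 27^2 = 729 ≡ 19
22^16 ≡ 19^2 = 361 ≡ 6
22^32 ≡ 6^2 = 36
50 = 32 + 16 + 2, so 22^50 ≡ 36·6·58 ≡ 32 (mod 71)
30·32 = 960 ≡ 37 (mod 71)
39 ≠ 37, so verification fails.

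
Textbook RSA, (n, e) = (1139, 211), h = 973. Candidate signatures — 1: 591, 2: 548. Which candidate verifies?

1

Candidate 1: 591^211 mod 1139 = 973
  → matches h = 973
Candidate 2: 548^211 mod 1139 = 166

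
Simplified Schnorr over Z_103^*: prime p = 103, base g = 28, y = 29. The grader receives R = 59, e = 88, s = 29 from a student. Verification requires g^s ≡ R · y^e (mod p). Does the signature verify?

verifies

g^s mod p:
28^2 = 784 ≡ 63
28^4 ≡ 63^2 = 3969 ≡ 55
28^8 ≡ 55^2 = 3025 ≡ 38
28^16 ≡ 38^2 = 1444 ≡ 2
29 = 16 + 8 + 4 + 1, so 28^29 ≡ 2·38·55·28 ≡ 32 (mod 103)
R · y^e mod p:
29^2 = 841 ≡ 17
29^4 ≡ 17^2 = 289 ≡ 83
29^8 ≡ 83^2 = 6889 ≡ 91
29^16 ≡ 91^2 = 8281 ≡ 41
29^32 ≡ 41^2 = 1681 ≡ 33
29^64 ≡ 33^2 = 1089 ≡ 59
88 = 64 + 16 + 8, so 29^88 ≡ 59·41·91 ≡ 18 (mod 103)
59·18 = 1062 ≡ 32 (mod 103)
32 ≡ 32 (mod 103); signature holds.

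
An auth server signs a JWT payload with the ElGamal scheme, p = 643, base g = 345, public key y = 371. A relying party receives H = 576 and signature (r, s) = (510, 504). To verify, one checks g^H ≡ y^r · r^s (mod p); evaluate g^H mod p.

345^2 = 119025 ≡ 70
345^4 ≡ 70^2 = 4900 ≡ 399
345^8 ≡ 399^2 = 159201 ≡ 380
345^16 ≡ 380^2 = 144400 ≡ 368
345^32 ≡ 368^2 = 135424 ≡ 394
345^64 ≡ 394^2 = 155236 ≡ 273
345^128 ≡ 273^2 = 74529 ≡ 584
345^256 ≡ 584^2 = 341056 ≡ 266
345^512 ≡ 266^2 = 70756 ≡ 26
576 = 512 + 64, so 345^576 ≡ 26·273 ≡ 25 (mod 643)

25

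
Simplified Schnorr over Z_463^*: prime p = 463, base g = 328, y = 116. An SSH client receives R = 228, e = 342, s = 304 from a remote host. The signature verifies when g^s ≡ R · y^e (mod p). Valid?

g^s mod p:
Squares mod 463: 328^1≡328, 328^2≡168, 328^4≡444, 328^8≡361, 328^16≡218, 328^32≡298, 328^64≡371, 328^128≡130, 328^256≡232
304 = 256 + 32 + 16, so 328^304 ≡ 232·298·218 ≡ 72 (mod 463)
R · y^e mod p:
Squares mod 463: 116^1≡116, 116^2≡29, 116^4≡378, 116^8≡280, 116^16≡153, 116^32≡259, 116^64≡409, 116^128≡138, 116^256≡61
342 = 256 + 64 + 16 + 4 + 2, so 116^342 ≡ 61·409·153·378·29 ≡ 49 (mod 463)
228·49 = 11172 ≡ 60 (mod 463)
72 ≠ 60; the check fails.

no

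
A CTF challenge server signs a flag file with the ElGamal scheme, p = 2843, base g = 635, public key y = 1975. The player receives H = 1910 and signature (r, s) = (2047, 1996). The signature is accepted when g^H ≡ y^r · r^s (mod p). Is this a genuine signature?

forged

Left side g^H mod p:
Squares mod 2843: 635^1≡635, 635^2≡2362, 635^4≡1078, 635^8≡2140, 635^16≡2370, 635^32≡1975, 635^64≡29, 635^128≡841, 635^256≡2217, 635^512≡2385, 635^1024≡2225
1910 = 1024 + 512 + 256 + 64 + 32 + 16 + 4 + 2, so 635^1910 ≡ 2225·2385·2217·29·1975·2370·1078·2362 ≡ 2749 (mod 2843)
Right side y^r · r^s mod p:
Squares mod 2843: 1975^1≡1975, 1975^2≡29, 1975^4≡841, 1975^8≡2217, 1975^16≡2385, 1975^32≡2225, 1975^64≡962, 1975^128≡1469, 1975^256≡124, 1975^512≡1161, 1975^1024≡339
2047 = 1024 + 512 + 256 + 128 + 64 + 32 + 16 + 8 + 4 + 2 + 1, so 1975^2047 ≡ 339·1161·124·1469·962·2225·2385·2217·841·29·1975 ≡ 1502 (mod 2843)
Squares mod 2843: 2047^1≡2047, 2047^2≡2470, 2047^4≡2665, 2047^8≡411, 2047^16≡1184, 2047^32≡257, 2047^64≡660, 2047^128≡621, 2047^256≡1836, 2047^512≡1941, 2047^1024≡506
1996 = 1024 + 512 + 256 + 128 + 64 + 8 + 4, so 2047^1996 ≡ 506·1941·1836·621·660·411·2665 ≡ 105 (mod 2843)
1502·105 = 157710 ≡ 1345 (mod 2843)
2749 ≠ 1345, so verification fails.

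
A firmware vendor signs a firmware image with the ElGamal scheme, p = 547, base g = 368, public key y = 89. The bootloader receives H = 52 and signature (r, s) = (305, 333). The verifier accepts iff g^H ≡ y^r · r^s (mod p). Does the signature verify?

Left side g^H mod p:
368^52 mod 547 = 544
Right side y^r · r^s mod p:
89^305 mod 547 = 299
305^333 mod 547 = 205
299·205 = 61295 ≡ 31 (mod 547)
544 ≠ 31, so verification fails.

does not verify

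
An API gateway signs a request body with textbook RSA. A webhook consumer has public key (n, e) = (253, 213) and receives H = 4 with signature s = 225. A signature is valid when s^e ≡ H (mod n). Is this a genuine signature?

genuine

s^2 ≡ 225^2 = 50625 ≡ 25
s^4 ≡ 25^2 = 625 ≡ 119
s^8 ≡ 119^2 = 14161 ≡ 246
s^16 ≡ 246^2 = 60516 ≡ 49
s^32 ≡ 49^2 = 2401 ≡ 124
s^64 ≡ 124^2 = 15376 ≡ 196
s^128 ≡ 196^2 = 38416 ≡ 213
213 = 128 + 64 + 16 + 4 + 1, so s^213 ≡ 213·196·49·119·225 ≡ 4 (mod 253)
s^213 mod 253 = 4 matches H.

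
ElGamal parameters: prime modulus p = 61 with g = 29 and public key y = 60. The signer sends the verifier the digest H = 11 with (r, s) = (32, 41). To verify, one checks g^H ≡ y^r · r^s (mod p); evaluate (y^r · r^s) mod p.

40

60^2 = 3600 ≡ 1
60^4 ≡ 1^2 = 1
60^8 ≡ 1^2 = 1
60^16 ≡ 1^2 = 1
60^32 ≡ 1^2 = 1
32^2 = 1024 ≡ 48
32^4 ≡ 48^2 = 2304 ≡ 47
32^8 ≡ 47^2 = 2209 ≡ 13
32^16 ≡ 13^2 = 169 ≡ 47
32^32 ≡ 47^2 = 2209 ≡ 13
41 = 32 + 8 + 1, so 32^41 ≡ 13·13·32 ≡ 40 (mod 61)
y^r · r^s ≡ 1·40 = 40 ≡ 40 (mod 61)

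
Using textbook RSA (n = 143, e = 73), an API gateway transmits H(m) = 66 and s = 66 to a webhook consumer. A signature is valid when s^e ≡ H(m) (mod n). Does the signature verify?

s^2 ≡ 66^2 = 4356 ≡ 66
s^4 ≡ 66^2 = 4356 ≡ 66
s^8 ≡ 66^2 = 4356 ≡ 66
s^16 ≡ 66^2 = 4356 ≡ 66
s^32 ≡ 66^2 = 4356 ≡ 66
s^64 ≡ 66^2 = 4356 ≡ 66
73 = 64 + 8 + 1, so s^73 ≡ 66·66·66 ≡ 66 (mod 143)
Since 66 equals the digest 66, verification succeeds.

verifies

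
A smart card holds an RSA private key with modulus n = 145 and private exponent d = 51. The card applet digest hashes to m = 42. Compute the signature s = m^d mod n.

63

Squares mod 145: m^1≡42, m^2≡24, m^4≡141, m^8≡16, m^16≡111, m^32≡141
51 = 32 + 16 + 2 + 1, so m^51 ≡ 141·111·24·42 ≡ 63 (mod 145)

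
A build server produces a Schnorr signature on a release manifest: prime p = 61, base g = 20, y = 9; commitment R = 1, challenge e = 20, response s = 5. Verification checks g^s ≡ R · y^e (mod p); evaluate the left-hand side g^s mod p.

20^2 = 400 ≡ 34
20^4 ≡ 34^2 = 1156 ≡ 58
5 = 4 + 1, so 20^5 ≡ 58·20 ≡ 1 (mod 61)

1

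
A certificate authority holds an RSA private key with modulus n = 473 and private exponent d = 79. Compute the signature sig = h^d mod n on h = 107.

183

h^2 ≡ 107^2 = 11449 ≡ 97
h^4 ≡ 97^2 = 9409 ≡ 422
h^8 ≡ 422^2 = 178084 ≡ 236
h^16 ≡ 236^2 = 55696 ≡ 355
h^32 ≡ 355^2 = 126025 ≡ 207
h^64 ≡ 207^2 = 42849 ≡ 279
79 = 64 + 8 + 4 + 2 + 1, so h^79 ≡ 279·236·422·97·107 ≡ 183 (mod 473)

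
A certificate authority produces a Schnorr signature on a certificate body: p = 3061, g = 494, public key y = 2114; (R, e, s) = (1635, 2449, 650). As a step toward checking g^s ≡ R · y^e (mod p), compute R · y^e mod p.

521

2114^2 = 4468996 ≡ 2997
2114^4 ≡ 2997^2 = 8982009 ≡ 1035
2114^8 ≡ 1035^2 = 1071225 ≡ 2936
2114^16 ≡ 2936^2 = 8620096 ≡ 320
2114^32 ≡ 320^2 = 102400 ≡ 1387
2114^64 ≡ 1387^2 = 1923769 ≡ 1461
2114^128 ≡ 1461^2 = 2134521 ≡ 1004
2114^256 ≡ 1004^2 = 1008016 ≡ 947
2114^512 ≡ 947^2 = 896809 ≡ 2997
2114^1024 ≡ 2997^2 = 8982009 ≡ 1035
2114^2048 ≡ 1035^2 = 1071225 ≡ 2936
2449 = 2048 + 256 + 128 + 16 + 1, so 2114^2449 ≡ 2936·947·1004·320·2114 ≡ 2114 (mod 3061)
R · y^e ≡ 1635·2114 = 3456390 ≡ 521 (mod 3061)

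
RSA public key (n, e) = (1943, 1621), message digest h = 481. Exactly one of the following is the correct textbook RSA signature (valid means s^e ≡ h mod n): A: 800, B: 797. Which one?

Candidate A: 800^2 = 640000 ≡ 753; 800^4 ≡ 753^2 = 567009 ≡ 1596; 800^8 ≡ 1596^2 = 2547216 ≡ 1886; 800^16 ≡ 1886^2 = 3556996 ≡ 1306; 800^32 ≡ 1306^2 = 1705636 ≡ 1625; 800^64 ≡ 1625^2 = 2640625 ≡ 88; 800^128 ≡ 88^2 = 7744 ≡ 1915; 800^256 ≡ 1915^2 = 3667225 ≡ 784; 800^512 ≡ 784^2 = 614656 ≡ 668; 800^1024 ≡ 668^2 = 446224 ≡ 1277; 1621 = 1024 + 512 + 64 + 16 + 4 + 1, so 800^1621 ≡ 1277·668·88·1306·1596·800 ≡ 481 (mod 1943)
  → matches h = 481
Candidate B: 797^2 = 635209 ≡ 1791; 797^4 ≡ 1791^2 = 3207681 ≡ 1731; 797^8 ≡ 1731^2 = 2996361 ≡ 255; 797^16 ≡ 255^2 = 65025 ≡ 906; 797^32 ≡ 906^2 = 820836 ≡ 890; 797^64 ≡ 890^2 = 792100 ≡ 1299; 797^128 ≡ 1299^2 = 1687401 ≡ 877; 797^256 ≡ 877^2 = 769129 ≡ 1644; 797^512 ≡ 1644^2 = 2702736 ≡ 23; 797^1024 ≡ 23^2 = 529; 1621 = 1024 + 512 + 64 + 16 + 4 + 1, so 797^1621 ≡ 529·23·1299·906·1731·797 ≡ 659 (mod 1943)

A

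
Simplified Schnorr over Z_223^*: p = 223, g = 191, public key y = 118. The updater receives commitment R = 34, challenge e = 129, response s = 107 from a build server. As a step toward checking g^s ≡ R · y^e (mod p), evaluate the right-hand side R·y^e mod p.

Squares mod 223: 118^1≡118, 118^2≡98, 118^4≡15, 118^8≡2, 118^16≡4, 118^32≡16, 118^64≡33, 118^128≡197
129 = 128 + 1, so 118^129 ≡ 197·118 ≡ 54 (mod 223)
R · y^e ≡ 34·54 = 1836 ≡ 52 (mod 223)

52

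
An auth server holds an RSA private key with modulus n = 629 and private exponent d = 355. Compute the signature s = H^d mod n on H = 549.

6

Squares mod 629: H^1≡549, H^2≡110, H^4≡149, H^8≡186, H^16≡1, H^32≡1, H^64≡1, H^128≡1, H^256≡1
355 = 256 + 64 + 32 + 2 + 1, so H^355 ≡ 1·1·1·110·549 ≡ 6 (mod 629)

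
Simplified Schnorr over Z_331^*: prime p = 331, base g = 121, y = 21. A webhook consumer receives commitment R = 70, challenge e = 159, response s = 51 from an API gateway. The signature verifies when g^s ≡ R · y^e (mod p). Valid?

no

g^s mod p:
Squares mod 331: 121^1≡121, 121^2≡77, 121^4≡302, 121^8≡179, 121^16≡265, 121^32≡53
51 = 32 + 16 + 2 + 1, so 121^51 ≡ 53·265·77·121 ≡ 56 (mod 331)
R · y^e mod p:
Squares mod 331: 21^1≡21, 21^2≡110, 21^4≡184, 21^8≡94, 21^16≡230, 21^32≡271, 21^64≡290, 21^128≡26
159 = 128 + 16 + 8 + 4 + 2 + 1, so 21^159 ≡ 26·230·94·184·110·21 ≡ 304 (mod 331)
70·304 = 21280 ≡ 96 (mod 331)
56 ≠ 96; the check fails.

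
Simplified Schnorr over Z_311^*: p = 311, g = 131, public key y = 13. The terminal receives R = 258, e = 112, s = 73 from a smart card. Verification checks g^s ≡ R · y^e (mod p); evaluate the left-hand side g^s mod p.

Squares mod 311: 131^1≡131, 131^2≡56, 131^4≡26, 131^8≡54, 131^16≡117, 131^32≡5, 131^64≡25
73 = 64 + 8 + 1, so 131^73 ≡ 25·54·131 ≡ 202 (mod 311)

202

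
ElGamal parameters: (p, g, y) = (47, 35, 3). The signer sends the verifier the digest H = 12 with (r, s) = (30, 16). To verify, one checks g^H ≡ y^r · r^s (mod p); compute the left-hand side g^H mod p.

Squares mod 47: 35^1≡35, 35^2≡3, 35^4≡9, 35^8≡34
12 = 8 + 4, so 35^12 ≡ 34·9 ≡ 24 (mod 47)

24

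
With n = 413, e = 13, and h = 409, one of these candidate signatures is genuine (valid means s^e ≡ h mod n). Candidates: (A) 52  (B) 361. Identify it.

Candidate A: 52^2 = 2704 ≡ 226; 52^4 ≡ 226^2 = 51076 ≡ 277; 52^8 ≡ 277^2 = 76729 ≡ 324; 13 = 8 + 4 + 1, so 52^13 ≡ 324·277·52 ≡ 409 (mod 413)
  → matches h = 409
Candidate B: 361^2 = 130321 ≡ 226; 361^4 ≡ 226^2 = 51076 ≡ 277; 361^8 ≡ 277^2 = 76729 ≡ 324; 13 = 8 + 4 + 1, so 361^13 ≡ 324·277·361 ≡ 4 (mod 413)

A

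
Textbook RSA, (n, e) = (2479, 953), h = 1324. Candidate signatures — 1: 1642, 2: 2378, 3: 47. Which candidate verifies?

1

Candidate 1: Squares mod 2479: 1642^1≡1642, 1642^2≡1491, 1642^4≡1897, 1642^8≡1580, 1642^16≡47, 1642^32≡2209, 1642^64≡1009, 1642^128≡1691, 1642^256≡1194, 1642^512≡211; 953 = 512 + 256 + 128 + 32 + 16 + 8 + 1, so 1642^953 ≡ 211·1194·1691·2209·47·1580·1642 ≡ 1324 (mod 2479)
  → matches h = 1324
Candidate 2: Squares mod 2479: 2378^1≡2378, 2378^2≡285, 2378^4≡1897, 2378^8≡1580, 2378^16≡47, 2378^32≡2209, 2378^64≡1009, 2378^128≡1691, 2378^256≡1194, 2378^512≡211; 953 = 512 + 256 + 128 + 32 + 16 + 8 + 1, so 2378^953 ≡ 211·1194·1691·2209·47·1580·2378 ≡ 1691 (mod 2479)
Candidate 3: Squares mod 2479: 47^1≡47, 47^2≡2209, 47^4≡1009, 47^8≡1691, 47^16≡1194, 47^32≡211, 47^64≡2378, 47^128≡285, 47^256≡1897, 47^512≡1580; 953 = 512 + 256 + 128 + 32 + 16 + 8 + 1, so 47^953 ≡ 1580·1897·285·211·1194·1691·47 ≡ 285 (mod 2479)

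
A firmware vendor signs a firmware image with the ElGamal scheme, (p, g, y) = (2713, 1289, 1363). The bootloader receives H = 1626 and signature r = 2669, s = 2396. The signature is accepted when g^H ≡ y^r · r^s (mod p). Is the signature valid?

Left side g^H mod p:
1289^2 = 1661521 ≡ 1165
1289^4 ≡ 1165^2 = 1357225 ≡ 725
1289^8 ≡ 725^2 = 525625 ≡ 2016
1289^16 ≡ 2016^2 = 4064256 ≡ 182
1289^32 ≡ 182^2 = 33124 ≡ 568
1289^64 ≡ 568^2 = 322624 ≡ 2490
1289^128 ≡ 2490^2 = 6200100 ≡ 895
1289^256 ≡ 895^2 = 801025 ≡ 690
1289^512 ≡ 690^2 = 476100 ≡ 1325
1289^1024 ≡ 1325^2 = 1755625 ≡ 314
1626 = 1024 + 512 + 64 + 16 + 8 + 2, so 1289^1626 ≡ 314·1325·2490·182·2016·1165 ≡ 2710 (mod 2713)
Right side y^r · r^s mod p:
1363^2 = 1857769 ≡ 2077
1363^4 ≡ 2077^2 = 4313929 ≡ 259
1363^8 ≡ 259^2 = 67081 ≡ 1969
1363^16 ≡ 1969^2 = 3876961 ≡ 84
1363^32 ≡ 84^2 = 7056 ≡ 1630
1363^64 ≡ 1630^2 = 2656900 ≡ 873
1363^128 ≡ 873^2 = 762129 ≡ 2489
1363^256 ≡ 2489^2 = 6195121 ≡ 1342
1363^512 ≡ 1342^2 = 1800964 ≡ 2245
1363^1024 ≡ 2245^2 = 5040025 ≡ 1984
1363^2048 ≡ 1984^2 = 3936256 ≡ 2406
2669 = 2048 + 512 + 64 + 32 + 8 + 4 + 1, so 1363^2669 ≡ 2406·2245·873·1630·1969·259·1363 ≡ 451 (mod 2713)
2669^2 = 7123561 ≡ 1936
2669^4 ≡ 1936^2 = 3748096 ≡ 1443
2669^8 ≡ 1443^2 = 2082249 ≡ 1378
2669^16 ≡ 1378^2 = 1898884 ≡ 2497
2669^32 ≡ 2497^2 = 6235009 ≡ 535
2669^64 ≡ 535^2 = 286225 ≡ 1360
2669^128 ≡ 1360^2 = 1849600 ≡ 2047
2669^256 ≡ 2047^2 = 4190209 ≡ 1337
2669^512 ≡ 1337^2 = 1787569 ≡ 2415
2669^1024 ≡ 2415^2 = 5832225 ≡ 1988
2669^2048 ≡ 1988^2 = 3952144 ≡ 2016
2396 = 2048 + 256 + 64 + 16 + 8 + 4, so 2669^2396 ≡ 2016·1337·1360·2497·1378·1443 ≡ 754 (mod 2713)
451·754 = 340054 ≡ 929 (mod 2713)
2710 ≠ 929, so verification fails.

invalid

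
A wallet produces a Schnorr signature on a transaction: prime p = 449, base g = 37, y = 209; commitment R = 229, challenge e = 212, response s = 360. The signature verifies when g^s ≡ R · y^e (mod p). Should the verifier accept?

g^s mod p:
Squares mod 449: 37^1≡37, 37^2≡22, 37^4≡35, 37^8≡327, 37^16≡67, 37^32≡448, 37^64≡1, 37^128≡1, 37^256≡1
360 = 256 + 64 + 32 + 8, so 37^360 ≡ 1·1·448·327 ≡ 122 (mod 449)
R · y^e mod p:
Squares mod 449: 209^1≡209, 209^2≡128, 209^4≡220, 209^8≡357, 209^16≡382, 209^32≡448, 209^64≡1, 209^128≡1
212 = 128 + 64 + 16 + 4, so 209^212 ≡ 1·1·382·220 ≡ 77 (mod 449)
229·77 = 17633 ≡ 122 (mod 449)
122 ≡ 122 (mod 449); signature holds.

accept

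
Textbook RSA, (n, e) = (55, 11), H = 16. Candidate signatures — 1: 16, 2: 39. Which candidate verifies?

1

Candidate 1: 16^2 = 256 ≡ 36; 16^4 ≡ 36^2 = 1296 ≡ 31; 16^8 ≡ 31^2 = 961 ≡ 26; 11 = 8 + 2 + 1, so 16^11 ≡ 26·36·16 ≡ 16 (mod 55)
  → matches H = 16
Candidate 2: 39^2 = 1521 ≡ 36; 39^4 ≡ 36^2 = 1296 ≡ 31; 39^8 ≡ 31^2 = 961 ≡ 26; 11 = 8 + 2 + 1, so 39^11 ≡ 26·36·39 ≡ 39 (mod 55)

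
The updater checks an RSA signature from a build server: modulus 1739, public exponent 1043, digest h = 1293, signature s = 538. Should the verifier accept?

s^2 ≡ 538^2 = 289444 ≡ 770
s^4 ≡ 770^2 = 592900 ≡ 1640
s^8 ≡ 1640^2 = 2689600 ≡ 1106
s^16 ≡ 1106^2 = 1223236 ≡ 719
s^32 ≡ 719^2 = 516961 ≡ 478
s^64 ≡ 478^2 = 228484 ≡ 675
s^128 ≡ 675^2 = 455625 ≡ 7
s^256 ≡ 7^2 = 49
s^512 ≡ 49^2 = 2401 ≡ 662
s^1024 ≡ 662^2 = 438244 ≡ 16
1043 = 1024 + 16 + 2 + 1, so s^1043 ≡ 16·719·770·538 ≡ 1012 (mod 1739)
1012 ≠ 1293, so verification fails.

reject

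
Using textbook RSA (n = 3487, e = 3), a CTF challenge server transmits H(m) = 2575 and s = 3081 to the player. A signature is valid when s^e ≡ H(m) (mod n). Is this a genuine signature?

s^2 ≡ 3081^2 = 9492561 ≡ 947
3 = 2 + 1, so s^3 ≡ 947·3081 ≡ 2575 (mod 3487)
s^3 mod 3487 = 2575 matches H(m).

genuine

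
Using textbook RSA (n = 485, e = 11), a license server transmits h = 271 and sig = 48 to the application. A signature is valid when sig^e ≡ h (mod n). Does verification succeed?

fails

sig^2 ≡ 48^2 = 2304 ≡ 364
sig^4 ≡ 364^2 = 132496 ≡ 91
sig^8 ≡ 91^2 = 8281 ≡ 36
11 = 8 + 2 + 1, so sig^11 ≡ 36·364·48 ≡ 432 (mod 485)
sig^11 mod 485 = 432, but h = 271.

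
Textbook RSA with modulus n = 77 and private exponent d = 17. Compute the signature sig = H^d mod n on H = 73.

H^2 ≡ 73^2 = 5329 ≡ 16
H^4 ≡ 16^2 = 256 ≡ 25
H^8 ≡ 25^2 = 625 ≡ 9
H^16 ≡ 9^2 = 81 ≡ 4
17 = 16 + 1, so H^17 ≡ 4·73 ≡ 61 (mod 77)

61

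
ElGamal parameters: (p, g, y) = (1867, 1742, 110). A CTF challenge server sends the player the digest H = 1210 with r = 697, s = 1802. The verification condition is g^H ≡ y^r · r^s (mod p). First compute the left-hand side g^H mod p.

1848

Squares mod 1867: 1742^1≡1742, 1742^2≡689, 1742^4≡503, 1742^8≡964, 1742^16≡1397, 1742^32≡594, 1742^64≡1840, 1742^128≡729, 1742^256≡1213, 1742^512≡173, 1742^1024≡57
1210 = 1024 + 128 + 32 + 16 + 8 + 2, so 1742^1210 ≡ 57·729·594·1397·964·689 ≡ 1848 (mod 1867)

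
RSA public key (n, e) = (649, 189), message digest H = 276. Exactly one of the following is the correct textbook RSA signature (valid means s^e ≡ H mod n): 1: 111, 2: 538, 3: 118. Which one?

Candidate 1: 111^189 mod 649 = 276
  → matches H = 276
Candidate 2: 538^189 mod 649 = 373
Candidate 3: 118^189 mod 649 = 590

1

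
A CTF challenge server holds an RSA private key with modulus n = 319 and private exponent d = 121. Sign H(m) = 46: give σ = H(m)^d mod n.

46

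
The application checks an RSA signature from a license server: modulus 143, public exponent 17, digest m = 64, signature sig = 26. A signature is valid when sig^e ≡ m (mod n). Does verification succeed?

sig^2 ≡ 26^2 = 676 ≡ 104
sig^4 ≡ 104^2 = 10816 ≡ 91
sig^8 ≡ 91^2 = 8281 ≡ 130
sig^16 ≡ 130^2 = 16900 ≡ 26
17 = 16 + 1, so sig^17 ≡ 26·26 ≡ 104 (mod 143)
The recovered value 104 does not match the digest 64.

fails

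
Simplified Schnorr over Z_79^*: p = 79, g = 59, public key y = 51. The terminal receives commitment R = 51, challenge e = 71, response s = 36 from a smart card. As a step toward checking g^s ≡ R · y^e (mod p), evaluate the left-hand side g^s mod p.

59^2 = 3481 ≡ 5
59^4 ≡ 5^2 = 25
59^8 ≡ 25^2 = 625 ≡ 72
59^16 ≡ 72^2 = 5184 ≡ 49
59^32 ≡ 49^2 = 2401 ≡ 31
36 = 32 + 4, so 59^36 ≡ 31·25 ≡ 64 (mod 79)

64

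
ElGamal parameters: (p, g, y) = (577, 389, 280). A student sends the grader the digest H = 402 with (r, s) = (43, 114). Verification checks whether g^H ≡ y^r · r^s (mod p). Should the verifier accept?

Left side g^H mod p:
Squares mod 577: 389^1≡389, 389^2≡147, 389^4≡260, 389^8≡91, 389^16≡203, 389^32≡242, 389^64≡287, 389^128≡435, 389^256≡546
402 = 256 + 128 + 16 + 2, so 389^402 ≡ 546·435·203·147 ≡ 262 (mod 577)
Right side y^r · r^s mod p:
Squares mod 577: 280^1≡280, 280^2≡505, 280^4≡568, 280^8≡81, 280^16≡214, 280^32≡213
43 = 32 + 8 + 2 + 1, so 280^43 ≡ 213·81·505·280 ≡ 313 (mod 577)
Squares mod 577: 43^1≡43, 43^2≡118, 43^4≡76, 43^8≡6, 43^16≡36, 43^32≡142, 43^64≡546
114 = 64 + 32 + 16 + 2, so 43^114 ≡ 546·142·36·118 ≡ 297 (mod 577)
313·297 = 92961 ≡ 64 (mod 577)
262 ≠ 64, so verification fails.

reject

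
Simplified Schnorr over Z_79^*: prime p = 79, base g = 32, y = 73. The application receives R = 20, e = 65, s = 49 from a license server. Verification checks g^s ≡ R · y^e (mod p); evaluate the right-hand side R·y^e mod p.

73

73^2 = 5329 ≡ 36
73^4 ≡ 36^2 = 1296 ≡ 32
73^8 ≡ 32^2 = 1024 ≡ 76
73^16 ≡ 76^2 = 5776 ≡ 9
73^32 ≡ 9^2 = 81 ≡ 2
73^64 ≡ 2^2 = 4
65 = 64 + 1, so 73^65 ≡ 4·73 ≡ 55 (mod 79)
R · y^e ≡ 20·55 = 1100 ≡ 73 (mod 79)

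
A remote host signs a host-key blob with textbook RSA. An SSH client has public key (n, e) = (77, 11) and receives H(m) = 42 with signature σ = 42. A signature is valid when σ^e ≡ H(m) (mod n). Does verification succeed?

Squares mod 77: σ^1≡42, σ^2≡70, σ^4≡49, σ^8≡14
11 = 8 + 2 + 1, so σ^11 ≡ 14·70·42 ≡ 42 (mod 77)
σ^11 mod 77 = 42 matches H(m).

passes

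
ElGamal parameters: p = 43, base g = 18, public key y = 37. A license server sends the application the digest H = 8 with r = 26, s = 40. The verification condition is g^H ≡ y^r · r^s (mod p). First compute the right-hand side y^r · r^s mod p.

37^2 = 1369 ≡ 36
37^4 ≡ 36^2 = 1296 ≡ 6
37^8 ≡ 6^2 = 36
37^16 ≡ 36^2 = 1296 ≡ 6
26 = 16 + 8 + 2, so 37^26 ≡ 6·36·36 ≡ 36 (mod 43)
26^2 = 676 ≡ 31
26^4 ≡ 31^2 = 961 ≡ 15
26^8 ≡ 15^2 = 225 ≡ 10
26^16 ≡ 10^2 = 100 ≡ 14
26^32 ≡ 14^2 = 196 ≡ 24
40 = 32 + 8, so 26^40 ≡ 24·10 ≡ 25 (mod 43)
y^r · r^s ≡ 36·25 = 900 ≡ 40 (mod 43)

40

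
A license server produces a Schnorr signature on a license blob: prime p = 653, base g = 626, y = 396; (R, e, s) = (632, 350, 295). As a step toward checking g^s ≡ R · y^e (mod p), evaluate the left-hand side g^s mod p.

17

626^2 = 391876 ≡ 76
626^4 ≡ 76^2 = 5776 ≡ 552
626^8 ≡ 552^2 = 304704 ≡ 406
626^16 ≡ 406^2 = 164836 ≡ 280
626^32 ≡ 280^2 = 78400 ≡ 40
626^64 ≡ 40^2 = 1600 ≡ 294
626^128 ≡ 294^2 = 86436 ≡ 240
626^256 ≡ 240^2 = 57600 ≡ 136
295 = 256 + 32 + 4 + 2 + 1, so 626^295 ≡ 136·40·552·76·626 ≡ 17 (mod 653)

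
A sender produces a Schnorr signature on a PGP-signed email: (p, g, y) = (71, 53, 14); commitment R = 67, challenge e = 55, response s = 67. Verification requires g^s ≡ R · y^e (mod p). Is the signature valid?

invalid

g^s mod p:
Squares mod 71: 53^1≡53, 53^2≡40, 53^4≡38, 53^8≡24, 53^16≡8, 53^32≡64, 53^64≡49
67 = 64 + 2 + 1, so 53^67 ≡ 49·40·53 ≡ 7 (mod 71)
R · y^e mod p:
Squares mod 71: 14^1≡14, 14^2≡54, 14^4≡5, 14^8≡25, 14^16≡57, 14^32≡54
55 = 32 + 16 + 4 + 2 + 1, so 14^55 ≡ 54·57·5·54·14 ≡ 70 (mod 71)
67·70 = 4690 ≡ 4 (mod 71)
7 ≠ 4; the check fails.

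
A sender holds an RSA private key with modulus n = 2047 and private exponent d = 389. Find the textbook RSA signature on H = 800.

533

H^2 ≡ 800^2 = 640000 ≡ 1336
H^4 ≡ 1336^2 = 1784896 ≡ 1959
H^8 ≡ 1959^2 = 3837681 ≡ 1603
H^16 ≡ 1603^2 = 2569609 ≡ 624
H^32 ≡ 624^2 = 389376 ≡ 446
H^64 ≡ 446^2 = 198916 ≡ 357
H^128 ≡ 357^2 = 127449 ≡ 535
H^256 ≡ 535^2 = 286225 ≡ 1692
389 = 256 + 128 + 4 + 1, so H^389 ≡ 1692·535·1959·800 ≡ 533 (mod 2047)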